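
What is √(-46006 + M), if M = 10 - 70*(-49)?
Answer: I*√42566 ≈ 206.32*I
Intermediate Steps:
M = 3440 (M = 10 + 3430 = 3440)
√(-46006 + M) = √(-46006 + 3440) = √(-42566) = I*√42566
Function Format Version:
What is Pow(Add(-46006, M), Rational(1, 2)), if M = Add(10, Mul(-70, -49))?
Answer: Mul(I, Pow(42566, Rational(1, 2))) ≈ Mul(206.32, I)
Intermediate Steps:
M = 3440 (M = Add(10, 3430) = 3440)
Pow(Add(-46006, M), Rational(1, 2)) = Pow(Add(-46006, 3440), Rational(1, 2)) = Pow(-42566, Rational(1, 2)) = Mul(I, Pow(42566, Rational(1, 2)))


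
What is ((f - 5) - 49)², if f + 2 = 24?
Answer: 1024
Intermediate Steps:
f = 22 (f = -2 + 24 = 22)
((f - 5) - 49)² = ((22 - 5) - 49)² = (17 - 49)² = (-32)² = 1024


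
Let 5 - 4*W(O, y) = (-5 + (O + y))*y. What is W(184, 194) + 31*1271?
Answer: 85247/4 ≈ 21312.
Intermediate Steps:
W(O, y) = 5/4 - y*(-5 + O + y)/4 (W(O, y) = 5/4 - (-5 + (O + y))*y/4 = 5/4 - (-5 + O + y)*y/4 = 5/4 - y*(-5 + O + y)/4)
W(184, 194) + 31*1271 = (5/4 - ¼*194² + (5/4)*194 - ¼*184*194) + 31*1271 = (5/4 - ¼*37636 + 485/2 - 8924) + 39401 = (5/4 - 9409 + 485/2 - 8924) + 39401 = -72357/4 + 39401 = 85247/4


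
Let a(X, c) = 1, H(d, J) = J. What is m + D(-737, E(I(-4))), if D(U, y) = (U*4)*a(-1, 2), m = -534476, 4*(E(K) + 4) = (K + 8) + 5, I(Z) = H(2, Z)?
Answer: -537424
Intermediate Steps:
I(Z) = Z
E(K) = -¾ + K/4 (E(K) = -4 + ((K + 8) + 5)/4 = -4 + ((8 + K) + 5)/4 = -4 + (13 + K)/4 = -4 + (13/4 + K/4) = -¾ + K/4)
D(U, y) = 4*U (D(U, y) = (U*4)*1 = (4*U)*1 = 4*U)
m + D(-737, E(I(-4))) = -534476 + 4*(-737) = -534476 - 2948 = -537424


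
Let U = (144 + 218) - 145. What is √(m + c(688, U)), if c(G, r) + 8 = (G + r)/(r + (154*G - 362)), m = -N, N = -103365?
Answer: 2*√289273560672057/105807 ≈ 321.49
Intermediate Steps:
U = 217 (U = 362 - 145 = 217)
m = 103365 (m = -1*(-103365) = 103365)
c(G, r) = -8 + (G + r)/(-362 + r + 154*G) (c(G, r) = -8 + (G + r)/(r + (154*G - 362)) = -8 + (G + r)/(r + (-362 + 154*G)) = -8 + (G + r)/(-362 + r + 154*G))
√(m + c(688, U)) = √(103365 + (2896 - 1231*688 - 7*217)/(-362 + 217 + 154*688)) = √(103365 + (2896 - 846928 - 1519)/(-362 + 217 + 105952)) = √(103365 - 845551/105807) = √(10935895004/105807) = 2*√289273560672057/105807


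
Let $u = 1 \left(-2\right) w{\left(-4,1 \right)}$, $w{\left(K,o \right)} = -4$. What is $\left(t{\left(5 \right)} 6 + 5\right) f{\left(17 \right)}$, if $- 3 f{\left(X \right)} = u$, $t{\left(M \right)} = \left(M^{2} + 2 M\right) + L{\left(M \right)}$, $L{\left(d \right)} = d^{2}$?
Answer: $- \frac{2920}{3} \approx -973.33$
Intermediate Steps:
$t{\left(M \right)} = 2 M + 2 M^{2}$ ($t{\left(M \right)} = \left(M^{2} + 2 M\right) + M^{2} = 2 M + 2 M^{2}$)
$u = 8$ ($u = 1 \left(-2\right) \left(-4\right) = \left(-2\right) \left(-4\right) = 8$)
$f{\left(X \right)} = - \frac{8}{3}$ ($f{\left(X \right)} = \left(- \frac{1}{3}\right) 8 = - \frac{8}{3}$)
$\left(t{\left(5 \right)} 6 + 5\right) f{\left(17 \right)} = \left(2 \cdot 5 \left(1 + 5\right) 6 + 5\right) \left(- \frac{8}{3}\right) = \left(2 \cdot 5 \cdot 6 \cdot 6 + 5\right) \left(- \frac{8}{3}\right) = \left(60 \cdot 6 + 5\right) \left(- \frac{8}{3}\right) = \left(360 + 5\right) \left(- \frac{8}{3}\right) = 365 \left(- \frac{8}{3}\right) = - \frac{2920}{3}$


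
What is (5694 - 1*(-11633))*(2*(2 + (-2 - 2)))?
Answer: -69308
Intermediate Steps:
(5694 - 1*(-11633))*(2*(2 + (-2 - 2))) = (5694 + 11633)*(2*(2 - 4)) = 17327*(2*(-2)) = 17327*(-4) = -69308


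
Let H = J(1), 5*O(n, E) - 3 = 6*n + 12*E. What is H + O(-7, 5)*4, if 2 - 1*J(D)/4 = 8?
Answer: -36/5 ≈ -7.2000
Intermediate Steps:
J(D) = -24 (J(D) = 8 - 4*8 = 8 - 32 = -24)
O(n, E) = ⅗ + 6*n/5 + 12*E/5 (O(n, E) = ⅗ + (6*n + 12*E)/5 = ⅗ + (6*n/5 + 12*E/5) = ⅗ + 6*n/5 + 12*E/5)
H = -24
H + O(-7, 5)*4 = -24 + (⅗ + (6/5)*(-7) + (12/5)*5)*4 = -24 + (⅗ - 42/5 + 12)*4 = -24 + (21/5)*4 = -24 + 84/5 = -36/5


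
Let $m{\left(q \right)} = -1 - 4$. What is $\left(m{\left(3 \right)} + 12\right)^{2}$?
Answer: $49$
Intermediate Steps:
$m{\left(q \right)} = -5$
$\left(m{\left(3 \right)} + 12\right)^{2} = \left(-5 + 12\right)^{2} = 7^{2} = 49$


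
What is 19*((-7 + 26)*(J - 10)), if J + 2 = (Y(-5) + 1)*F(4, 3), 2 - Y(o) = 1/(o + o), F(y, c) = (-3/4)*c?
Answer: -273999/40 ≈ -6850.0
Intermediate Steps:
F(y, c) = -3*c/4 (F(y, c) = (-3*1/4)*c = -3*c/4)
Y(o) = 2 - 1/(2*o) (Y(o) = 2 - 1/(o + o) = 2 - 1/(2*o))
J = -359/40 (J = -2 + ((2 - 1/2/(-5)) + 1)*(-3/4*3) = -2 + ((2 - 1/2*(-1/5)) + 1)*(-9/4) = -2 + ((2 + 1/10) + 1)*(-9/4) = -2 + (21/10 + 1)*(-9/4) = -2 + (31/10)*(-9/4) = -2 - 279/40 = -359/40 ≈ -8.9750)
19*((-7 + 26)*(J - 10)) = 19*((-7 + 26)*(-359/40 - 10)) = 19*(19*(-759/40)) = 19*(-14421/40) = -273999/40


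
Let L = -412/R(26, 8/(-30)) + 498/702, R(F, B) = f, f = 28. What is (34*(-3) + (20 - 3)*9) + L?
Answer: 30299/819 ≈ 36.995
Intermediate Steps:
R(F, B) = 28
L = -11470/819 (L = -412/28 + 498/702 = -412*1/28 + 498*(1/702) = -103/7 + 83/117 = -11470/819 ≈ -14.005)
(34*(-3) + (20 - 3)*9) + L = (34*(-3) + (20 - 3)*9) - 11470/819 = (-102 + 17*9) - 11470/819 = (-102 + 153) - 11470/819 = 51 - 11470/819 = 30299/819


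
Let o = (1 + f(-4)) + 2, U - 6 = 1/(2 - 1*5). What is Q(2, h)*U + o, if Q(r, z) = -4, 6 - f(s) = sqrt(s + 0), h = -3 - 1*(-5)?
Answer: -41/3 - 2*I ≈ -13.667 - 2.0*I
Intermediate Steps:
h = 2 (h = -3 + 5 = 2)
f(s) = 6 - sqrt(s) (f(s) = 6 - sqrt(s + 0) = 6 - sqrt(s))
U = 17/3 (U = 6 + 1/(2 - 1*5) = 6 + 1/(2 - 5) = 6 + 1/(-3) = 6 - 1/3 = 17/3 ≈ 5.6667)
o = 9 - 2*I (o = (1 + (6 - sqrt(-4))) + 2 = (1 + (6 - 2*I)) + 2 = (7 - 2*I) + 2 = 9 - 2*I ≈ 9.0 - 2.0*I)
Q(2, h)*U + o = -4*17/3 + (9 - 2*I) = -68/3 + (9 - 2*I) = -41/3 - 2*I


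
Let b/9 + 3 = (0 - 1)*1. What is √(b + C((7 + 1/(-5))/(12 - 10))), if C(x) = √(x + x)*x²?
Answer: √(-22500 + 1445*√170)/25 ≈ 2.4198*I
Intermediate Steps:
C(x) = √2*x^(5/2) (C(x) = √(2*x)*x² = (√2*√x)*x² = √2*x^(5/2))
b = -36 (b = -27 + 9*((0 - 1)*1) = -27 + 9*(-1*1) = -27 + 9*(-1) = -27 - 9 = -36)
√(b + C((7 + 1/(-5))/(12 - 10))) = √(-36 + √2*((7 + 1/(-5))/(12 - 10))^(5/2)) = √(-36 + √2*((7 - ⅕)/2)^(5/2)) = √(-36 + √2*((34/5)*(½))^(5/2)) = √(-36 + √2*(17/5)^(5/2)) = √(-36 + √2*(289*√85/125)) = √(-36 + 289*√170/125)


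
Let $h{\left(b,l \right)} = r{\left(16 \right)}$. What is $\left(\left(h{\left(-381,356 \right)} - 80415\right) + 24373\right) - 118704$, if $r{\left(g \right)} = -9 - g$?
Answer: $-174771$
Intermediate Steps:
$h{\left(b,l \right)} = -25$ ($h{\left(b,l \right)} = -9 - 16 = -25$)
$\left(\left(h{\left(-381,356 \right)} - 80415\right) + 24373\right) - 118704 = \left(\left(-25 - 80415\right) + 24373\right) - 118704 = \left(-80440 + 24373\right) - 118704 = -56067 - 118704 = -174771$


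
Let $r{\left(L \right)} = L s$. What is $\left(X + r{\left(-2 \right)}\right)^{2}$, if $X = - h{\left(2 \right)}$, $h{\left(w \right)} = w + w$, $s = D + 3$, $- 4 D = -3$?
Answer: $\frac{529}{4} \approx 132.25$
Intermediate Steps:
$D = \frac{3}{4}$ ($D = \left(- \frac{1}{4}\right) \left(-3\right) = \frac{3}{4} \approx 0.75$)
$s = \frac{15}{4}$ ($s = \frac{3}{4} + 3 = \frac{15}{4} \approx 3.75$)
$h{\left(w \right)} = 2 w$
$r{\left(L \right)} = \frac{15 L}{4}$ ($r{\left(L \right)} = L \frac{15}{4} = \frac{15 L}{4}$)
$X = -4$ ($X = - 2 \cdot 2 = \left(-1\right) 4 = -4$)
$\left(X + r{\left(-2 \right)}\right)^{2} = \left(-4 + \frac{15}{4} \left(-2\right)\right)^{2} = \left(-4 - \frac{15}{2}\right)^{2} = \left(- \frac{23}{2}\right)^{2} = \frac{529}{4}$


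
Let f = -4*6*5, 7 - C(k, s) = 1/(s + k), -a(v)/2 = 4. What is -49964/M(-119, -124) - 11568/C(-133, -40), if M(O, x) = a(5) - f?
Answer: -5931207/2828 ≈ -2097.3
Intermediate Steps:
a(v) = -8 (a(v) = -2*4 = -8)
C(k, s) = 7 - 1/(k + s) (C(k, s) = 7 - 1/(s + k) = 7 - 1/(k + s))
f = -120 (f = -24*5 = -120)
M(O, x) = 112 (M(O, x) = -8 - 1*(-120) = -8 + 120 = 112)
-49964/M(-119, -124) - 11568/C(-133, -40) = -49964/112 - 11568*(-133 - 40)/(-1 + 7*(-133) + 7*(-40)) = -49964*1/112 - 11568*(-173/(-1 - 931 - 280)) = -12491/28 - 11568/((-1/173*(-1212))) = -12491/28 - 11568/1212/173 = -12491/28 - 11568*173/1212 = -12491/28 - 166772/101 = -5931207/2828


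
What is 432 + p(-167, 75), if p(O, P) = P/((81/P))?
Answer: 4513/9 ≈ 501.44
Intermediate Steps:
p(O, P) = P**2/81 (p(O, P) = P*(P/81) = P**2/81)
432 + p(-167, 75) = 432 + (1/81)*75**2 = 432 + (1/81)*5625 = 432 + 625/9 = 4513/9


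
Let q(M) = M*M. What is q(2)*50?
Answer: 200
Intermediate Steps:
q(M) = M**2
q(2)*50 = 2**2*50 = 4*50 = 200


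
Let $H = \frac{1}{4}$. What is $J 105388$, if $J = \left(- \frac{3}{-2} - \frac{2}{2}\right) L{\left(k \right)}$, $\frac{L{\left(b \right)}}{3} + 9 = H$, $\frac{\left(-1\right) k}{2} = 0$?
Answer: $- \frac{2766435}{2} \approx -1.3832 \cdot 10^{6}$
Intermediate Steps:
$k = 0$ ($k = \left(-2\right) 0 = 0$)
$H = \frac{1}{4} \approx 0.25$
$L{\left(b \right)} = - \frac{105}{4}$ ($L{\left(b \right)} = -27 + 3 \cdot \frac{1}{4} = -27 + \frac{3}{4} = - \frac{105}{4}$)
$J = - \frac{105}{8}$ ($J = \left(- \frac{3}{-2} - \frac{2}{2}\right) \left(- \frac{105}{4}\right) = \left(\left(-3\right) \left(- \frac{1}{2}\right) - 1\right) \left(- \frac{105}{4}\right) = \left(\frac{3}{2} - 1\right) \left(- \frac{105}{4}\right) = \frac{1}{2} \left(- \frac{105}{4}\right) = - \frac{105}{8} \approx -13.125$)
$J 105388 = \left(- \frac{105}{8}\right) 105388 = - \frac{2766435}{2}$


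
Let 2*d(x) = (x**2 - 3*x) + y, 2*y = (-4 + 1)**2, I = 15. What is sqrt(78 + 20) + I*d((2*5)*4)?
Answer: 44535/4 + 7*sqrt(2) ≈ 11144.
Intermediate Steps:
y = 9/2 (y = (-4 + 1)**2/2 = (1/2)*(-3)**2 = (1/2)*9 = 9/2 ≈ 4.5000)
d(x) = 9/4 + x**2/2 - 3*x/2 (d(x) = ((x**2 - 3*x) + 9/2)/2 = (9/2 + x**2 - 3*x)/2 = 9/4 + x**2/2 - 3*x/2)
sqrt(78 + 20) + I*d((2*5)*4) = sqrt(78 + 20) + 15*(9/4 + ((2*5)*4)**2/2 - 3*2*5*4/2) = sqrt(98) + 15*(9/4 + (10*4)**2/2 - 15*4) = 7*sqrt(2) + 15*(9/4 + (1/2)*40**2 - 3/2*40) = 7*sqrt(2) + 15*(9/4 + (1/2)*1600 - 60) = 7*sqrt(2) + 15*(9/4 + 800 - 60) = 7*sqrt(2) + 15*(2969/4) = 7*sqrt(2) + 44535/4 = 44535/4 + 7*sqrt(2)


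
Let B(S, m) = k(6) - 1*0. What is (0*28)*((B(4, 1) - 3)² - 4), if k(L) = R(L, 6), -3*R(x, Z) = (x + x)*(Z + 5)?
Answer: 0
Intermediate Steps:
R(x, Z) = -2*x*(5 + Z)/3 (R(x, Z) = -(x + x)*(Z + 5)/3 = -2*x*(5 + Z)/3)
k(L) = -22*L/3 (k(L) = -2*L*(5 + 6)/3 = -⅔*L*11 = -22*L/3)
B(S, m) = -44 (B(S, m) = -22/3*6 - 1*0 = -44 + 0 = -44)
(0*28)*((B(4, 1) - 3)² - 4) = (0*28)*((-44 - 3)² - 4) = 0*((-47)² - 1*4) = 0*(2209 - 4) = 0*2205 = 0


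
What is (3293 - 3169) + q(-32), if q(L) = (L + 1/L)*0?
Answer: 124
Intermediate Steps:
q(L) = 0
(3293 - 3169) + q(-32) = (3293 - 3169) + 0 = 124 + 0 = 124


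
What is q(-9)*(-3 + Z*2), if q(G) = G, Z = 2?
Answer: -9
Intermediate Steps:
q(-9)*(-3 + Z*2) = -9*(-3 + 2*2) = -9*(-3 + 4) = -9*1 = -9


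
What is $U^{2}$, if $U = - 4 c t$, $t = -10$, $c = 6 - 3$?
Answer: $14400$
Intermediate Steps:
$c = 3$
$U = 120$ ($U = \left(-4\right) 3 \left(-10\right) = \left(-12\right) \left(-10\right) = 120$)
$U^{2} = 120^{2} = 14400$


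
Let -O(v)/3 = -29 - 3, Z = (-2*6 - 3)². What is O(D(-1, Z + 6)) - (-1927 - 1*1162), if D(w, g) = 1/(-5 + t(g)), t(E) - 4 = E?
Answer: 3185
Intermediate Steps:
t(E) = 4 + E
Z = 225 (Z = (-12 - 3)² = (-15)² = 225)
D(w, g) = 1/(-1 + g) (D(w, g) = 1/(-5 + (4 + g)) = 1/(-1 + g))
O(v) = 96 (O(v) = -3*(-29 - 3) = -3*(-32) = 96)
O(D(-1, Z + 6)) - (-1927 - 1*1162) = 96 - (-1927 - 1*1162) = 96 - (-1927 - 1162) = 96 - 1*(-3089) = 96 + 3089 = 3185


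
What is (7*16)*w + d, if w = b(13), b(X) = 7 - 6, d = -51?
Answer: 61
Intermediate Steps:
b(X) = 1
w = 1
(7*16)*w + d = (7*16)*1 - 51 = 112*1 - 51 = 112 - 51 = 61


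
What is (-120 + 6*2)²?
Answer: 11664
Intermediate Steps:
(-120 + 6*2)² = (-120 + 12)² = (-108)² = 11664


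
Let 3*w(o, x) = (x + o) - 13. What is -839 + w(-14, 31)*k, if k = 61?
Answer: -2273/3 ≈ -757.67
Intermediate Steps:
w(o, x) = -13/3 + o/3 + x/3 (w(o, x) = ((x + o) - 13)/3 = ((o + x) - 13)/3 = (-13 + o + x)/3 = -13/3 + o/3 + x/3)
-839 + w(-14, 31)*k = -839 + (-13/3 + (⅓)*(-14) + (⅓)*31)*61 = -839 + (-13/3 - 14/3 + 31/3)*61 = -839 + (4/3)*61 = -839 + 244/3 = -2273/3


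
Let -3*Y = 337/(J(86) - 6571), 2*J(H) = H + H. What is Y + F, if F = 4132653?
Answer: 80400764452/19455 ≈ 4.1327e+6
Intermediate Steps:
J(H) = H (J(H) = (H + H)/2 = (2*H)/2 = H)
Y = 337/19455 (Y = -337/(3*(86 - 6571)) = -337/(3*(-6485)) = -(-1)*337/19455 = -1/3*(-337/6485) = 337/19455 ≈ 0.017322)
Y + F = 337/19455 + 4132653 = 80400764452/19455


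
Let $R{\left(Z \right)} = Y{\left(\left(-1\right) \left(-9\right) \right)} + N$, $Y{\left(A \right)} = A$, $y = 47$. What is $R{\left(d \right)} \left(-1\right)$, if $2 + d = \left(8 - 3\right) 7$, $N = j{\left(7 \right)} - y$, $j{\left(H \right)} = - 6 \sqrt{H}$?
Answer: $38 + 6 \sqrt{7} \approx 53.875$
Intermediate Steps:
$N = -47 - 6 \sqrt{7}$ ($N = - 6 \sqrt{7} - 47 = -47 - 6 \sqrt{7} \approx -62.875$)
$d = 33$ ($d = -2 + \left(8 - 3\right) 7 = -2 + 5 \cdot 7 = -2 + 35 = 33$)
$R{\left(Z \right)} = -38 - 6 \sqrt{7}$ ($R{\left(Z \right)} = \left(-1\right) \left(-9\right) - \left(47 + 6 \sqrt{7}\right) = 9 - \left(47 + 6 \sqrt{7}\right) = -38 - 6 \sqrt{7}$)
$R{\left(d \right)} \left(-1\right) = \left(-38 - 6 \sqrt{7}\right) \left(-1\right) = 38 + 6 \sqrt{7}$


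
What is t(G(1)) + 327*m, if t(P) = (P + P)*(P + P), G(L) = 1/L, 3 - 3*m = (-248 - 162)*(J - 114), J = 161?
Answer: 2100761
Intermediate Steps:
m = 19273/3 (m = 1 - (-248 - 162)*(161 - 114)/3 = 1 - (-410)*47/3 = 1 - ⅓*(-19270) = 1 + 19270/3 = 19273/3 ≈ 6424.3)
t(P) = 4*P² (t(P) = (2*P)*(2*P) = 4*P²)
t(G(1)) + 327*m = 4*(1/1)² + 327*(19273/3) = 4*1² + 2100757 = 4*1 + 2100757 = 4 + 2100757 = 2100761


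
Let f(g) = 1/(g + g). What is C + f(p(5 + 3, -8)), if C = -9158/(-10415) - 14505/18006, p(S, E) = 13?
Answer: 45591349/406320395 ≈ 0.11221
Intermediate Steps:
f(g) = 1/(2*g)
C = 4609791/62510830 (C = -9158*(-1/10415) - 14505*1/18006 = 9158/10415 - 4835/6002 = 4609791/62510830 ≈ 0.073744)
C + f(p(5 + 3, -8)) = 4609791/62510830 + (1/2)/13 = 4609791/62510830 + (1/2)*(1/13) = 4609791/62510830 + 1/26 = 45591349/406320395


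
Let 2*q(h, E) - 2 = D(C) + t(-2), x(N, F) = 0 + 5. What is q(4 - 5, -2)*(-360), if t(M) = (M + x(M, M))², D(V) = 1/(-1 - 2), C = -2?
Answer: -1920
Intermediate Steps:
D(V) = -⅓ (D(V) = 1/(-3) = -⅓)
x(N, F) = 5
t(M) = (5 + M)² (t(M) = (M + 5)² = (5 + M)²)
q(h, E) = 16/3 (q(h, E) = 1 + (-⅓ + (5 - 2)²)/2 = 1 + (-⅓ + 3²)/2 = 1 + (-⅓ + 9)/2 = 1 + (½)*(26/3) = 1 + 13/3 = 16/3)
q(4 - 5, -2)*(-360) = (16/3)*(-360) = -1920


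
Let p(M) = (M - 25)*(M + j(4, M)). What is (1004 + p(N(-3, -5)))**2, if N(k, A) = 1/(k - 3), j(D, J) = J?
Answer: 332077729/324 ≈ 1.0249e+6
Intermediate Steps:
N(k, A) = 1/(-3 + k)
p(M) = 2*M*(-25 + M) (p(M) = (M - 25)*(M + M) = (-25 + M)*(2*M) = 2*M*(-25 + M))
(1004 + p(N(-3, -5)))**2 = (1004 + 2*(-25 + 1/(-3 - 3))/(-3 - 3))**2 = (1004 + 2*(-25 + 1/(-6))/(-6))**2 = (1004 + 2*(-1/6)*(-25 - 1/6))**2 = (1004 + 2*(-1/6)*(-151/6))**2 = (1004 + 151/18)**2 = (18223/18)**2 = 332077729/324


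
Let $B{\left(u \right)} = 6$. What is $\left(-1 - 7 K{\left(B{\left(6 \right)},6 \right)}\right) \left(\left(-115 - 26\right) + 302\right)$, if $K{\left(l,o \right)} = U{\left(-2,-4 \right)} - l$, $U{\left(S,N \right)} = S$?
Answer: $8855$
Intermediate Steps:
$K{\left(l,o \right)} = -2 - l$
$\left(-1 - 7 K{\left(B{\left(6 \right)},6 \right)}\right) \left(\left(-115 - 26\right) + 302\right) = \left(-1 - 7 \left(-2 - 6\right)\right) \left(\left(-115 - 26\right) + 302\right) = \left(-1 - -56\right) \left(-141 + 302\right) = \left(-1 + 56\right) 161 = 55 \cdot 161 = 8855$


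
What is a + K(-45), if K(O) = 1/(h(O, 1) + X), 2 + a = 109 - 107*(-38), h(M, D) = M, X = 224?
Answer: 746968/179 ≈ 4173.0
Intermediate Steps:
a = 4173 (a = -2 + (109 - 107*(-38)) = -2 + (109 + 4066) = -2 + 4175 = 4173)
K(O) = 1/(224 + O) (K(O) = 1/(O + 224) = 1/(224 + O))
a + K(-45) = 4173 + 1/(224 - 45) = 4173 + 1/179 = 746968/179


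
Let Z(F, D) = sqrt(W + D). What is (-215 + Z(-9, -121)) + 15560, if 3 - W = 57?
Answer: 15345 + 5*I*sqrt(7) ≈ 15345.0 + 13.229*I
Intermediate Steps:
W = -54 (W = 3 - 1*57 = 3 - 57 = -54)
Z(F, D) = sqrt(-54 + D)
(-215 + Z(-9, -121)) + 15560 = (-215 + sqrt(-54 - 121)) + 15560 = (-215 + sqrt(-175)) + 15560 = (-215 + 5*I*sqrt(7)) + 15560 = 15345 + 5*I*sqrt(7)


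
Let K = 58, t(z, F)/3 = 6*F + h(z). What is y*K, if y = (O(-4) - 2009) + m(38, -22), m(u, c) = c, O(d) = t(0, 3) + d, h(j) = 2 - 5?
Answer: -115420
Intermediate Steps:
h(j) = -3
t(z, F) = -9 + 18*F (t(z, F) = 3*(6*F - 3) = 3*(-3 + 6*F) = -9 + 18*F)
O(d) = 45 + d (O(d) = (-9 + 18*3) + d = (-9 + 54) + d = 45 + d)
y = -1990 (y = ((45 - 4) - 2009) - 22 = (41 - 2009) - 22 = -1968 - 22 = -1990)
y*K = -1990*58 = -115420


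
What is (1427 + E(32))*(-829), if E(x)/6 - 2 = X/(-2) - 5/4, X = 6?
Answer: -2343583/2 ≈ -1.1718e+6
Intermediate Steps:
E(x) = -27/2 (E(x) = 12 + 6*(6/(-2) - 5/4) = 12 + 6*(6*(-½) - 5*¼) = 12 + 6*(-3 - 5/4) = 12 + 6*(-17/4) = 12 - 51/2 = -27/2)
(1427 + E(32))*(-829) = (1427 - 27/2)*(-829) = (2827/2)*(-829) = -2343583/2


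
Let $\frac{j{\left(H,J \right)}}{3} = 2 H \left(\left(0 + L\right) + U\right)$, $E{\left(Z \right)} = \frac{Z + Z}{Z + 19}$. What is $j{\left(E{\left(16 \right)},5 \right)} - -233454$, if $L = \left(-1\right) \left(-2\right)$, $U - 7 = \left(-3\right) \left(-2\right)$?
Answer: $\frac{1634754}{7} \approx 2.3354 \cdot 10^{5}$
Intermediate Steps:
$U = 13$ ($U = 7 - -6 = 7 + 6 = 13$)
$L = 2$
$E{\left(Z \right)} = \frac{2 Z}{19 + Z}$
$j{\left(H,J \right)} = 90 H$ ($j{\left(H,J \right)} = 3 \cdot 2 H \left(\left(0 + 2\right) + 13\right) = 3 \cdot 2 H \left(2 + 13\right) = 3 \cdot 2 H 15 = 3 \cdot 30 H = 90 H$)
$j{\left(E{\left(16 \right)},5 \right)} - -233454 = 90 \cdot 2 \cdot 16 \frac{1}{19 + 16} - -233454 = 90 \cdot 2 \cdot 16 \cdot \frac{1}{35} + 233454 = 90 \cdot \frac{32}{35} + 233454 = \frac{576}{7} + 233454 = \frac{1634754}{7}$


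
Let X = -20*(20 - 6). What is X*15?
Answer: -4200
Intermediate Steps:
X = -280 (X = -20*14 = -280)
X*15 = -280*15 = -4200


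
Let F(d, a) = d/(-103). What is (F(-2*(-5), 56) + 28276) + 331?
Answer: 2946511/103 ≈ 28607.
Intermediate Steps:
F(d, a) = -d/103 (F(d, a) = d*(-1/103) = -d/103)
(F(-2*(-5), 56) + 28276) + 331 = (-(-2)*(-5)/103 + 28276) + 331 = (-1/103*10 + 28276) + 331 = (-10/103 + 28276) + 331 = 2912418/103 + 331 = 2946511/103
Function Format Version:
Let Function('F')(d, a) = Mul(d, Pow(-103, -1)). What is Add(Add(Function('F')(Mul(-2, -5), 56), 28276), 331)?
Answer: Rational(2946511, 103) ≈ 28607.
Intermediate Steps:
Function('F')(d, a) = Mul(Rational(-1, 103), d) (Function('F')(d, a) = Mul(d, Rational(-1, 103)) = Mul(Rational(-1, 103), d))
Add(Add(Function('F')(Mul(-2, -5), 56), 28276), 331) = Add(Add(Mul(Rational(-1, 103), Mul(-2, -5)), 28276), 331) = Add(Add(Mul(Rational(-1, 103), 10), 28276), 331) = Add(Add(Rational(-10, 103), 28276), 331) = Add(Rational(2912418, 103), 331) = Rational(2946511, 103)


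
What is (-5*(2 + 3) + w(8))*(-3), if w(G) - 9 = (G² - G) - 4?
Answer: -108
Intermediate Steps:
w(G) = 5 + G² - G (w(G) = 9 + ((G² - G) - 4) = 9 + (-4 + G² - G) = 5 + G² - G)
(-5*(2 + 3) + w(8))*(-3) = (-5*(2 + 3) + (5 + 8² - 1*8))*(-3) = (-5*5 + (5 + 64 - 8))*(-3) = (-25 + 61)*(-3) = 36*(-3) = -108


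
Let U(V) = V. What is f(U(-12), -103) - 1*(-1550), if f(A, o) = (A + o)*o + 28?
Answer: 13423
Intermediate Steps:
f(A, o) = 28 + o*(A + o) (f(A, o) = o*(A + o) + 28 = 28 + o*(A + o))
f(U(-12), -103) - 1*(-1550) = (28 + (-103)**2 - 12*(-103)) - 1*(-1550) = (28 + 10609 + 1236) + 1550 = 11873 + 1550 = 13423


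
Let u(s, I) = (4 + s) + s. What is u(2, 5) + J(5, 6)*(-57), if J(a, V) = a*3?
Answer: -847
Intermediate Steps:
J(a, V) = 3*a
u(s, I) = 4 + 2*s
u(2, 5) + J(5, 6)*(-57) = (4 + 2*2) + (3*5)*(-57) = (4 + 4) + 15*(-57) = 8 - 855 = -847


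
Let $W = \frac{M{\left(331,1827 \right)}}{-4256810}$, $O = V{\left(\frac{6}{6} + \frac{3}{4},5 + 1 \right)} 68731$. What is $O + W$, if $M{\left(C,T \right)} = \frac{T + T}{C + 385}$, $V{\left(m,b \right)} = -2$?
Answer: $- \frac{209483562608587}{1523937980} \approx -1.3746 \cdot 10^{5}$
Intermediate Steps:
$M{\left(C,T \right)} = \frac{2 T}{385 + C}$
$O = -137462$ ($O = \left(-2\right) 68731 = -137462$)
$W = - \frac{1827}{1523937980}$ ($W = \frac{2 \cdot 1827 \frac{1}{385 + 331}}{-4256810} = 2 \cdot 1827 \cdot \frac{1}{716} \left(- \frac{1}{4256810}\right) = \frac{1827}{358} \left(- \frac{1}{4256810}\right) = - \frac{1827}{1523937980} \approx -1.1989 \cdot 10^{-6}$)
$O + W = -137462 - \frac{1827}{1523937980} = - \frac{209483562608587}{1523937980}$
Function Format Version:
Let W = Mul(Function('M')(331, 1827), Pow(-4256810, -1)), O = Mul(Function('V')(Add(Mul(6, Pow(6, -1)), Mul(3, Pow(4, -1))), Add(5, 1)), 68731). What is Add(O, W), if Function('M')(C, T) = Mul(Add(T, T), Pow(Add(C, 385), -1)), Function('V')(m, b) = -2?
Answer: Rational(-209483562608587, 1523937980) ≈ -1.3746e+5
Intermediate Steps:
Function('M')(C, T) = Mul(2, T, Pow(Add(385, C), -1)) (Function('M')(C, T) = Mul(Mul(2, T), Pow(Add(385, C), -1)) = Mul(2, T, Pow(Add(385, C), -1)))
O = -137462 (O = Mul(-2, 68731) = -137462)
W = Rational(-1827, 1523937980) (W = Mul(Mul(2, 1827, Pow(Add(385, 331), -1)), Pow(-4256810, -1)) = Mul(Mul(2, 1827, Pow(716, -1)), Rational(-1, 4256810)) = Mul(Mul(2, 1827, Rational(1, 716)), Rational(-1, 4256810)) = Mul(Rational(1827, 358), Rational(-1, 4256810)) = Rational(-1827, 1523937980) ≈ -1.1989e-6)
Add(O, W) = Add(-137462, Rational(-1827, 1523937980)) = Rational(-209483562608587, 1523937980)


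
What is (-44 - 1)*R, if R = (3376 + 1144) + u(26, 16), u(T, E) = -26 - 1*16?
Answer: -201510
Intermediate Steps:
u(T, E) = -42 (u(T, E) = -26 - 16 = -42)
R = 4478 (R = (3376 + 1144) - 42 = 4520 - 42 = 4478)
(-44 - 1)*R = (-44 - 1)*4478 = -45*4478 = -201510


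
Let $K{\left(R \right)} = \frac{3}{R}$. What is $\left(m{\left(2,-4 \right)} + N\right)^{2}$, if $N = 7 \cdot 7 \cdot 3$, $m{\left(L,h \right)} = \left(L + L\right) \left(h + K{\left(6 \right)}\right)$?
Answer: $17689$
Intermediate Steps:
$m{\left(L,h \right)} = 2 L \left(\frac{1}{2} + h\right)$ ($m{\left(L,h \right)} = \left(L + L\right) \left(h + \frac{3}{6}\right) = 2 L \left(h + 3 \cdot \frac{1}{6}\right) = 2 L \left(h + \frac{1}{2}\right) = 2 L \left(\frac{1}{2} + h\right)$)
$N = 147$ ($N = 49 \cdot 3 = 147$)
$\left(m{\left(2,-4 \right)} + N\right)^{2} = \left(2 \left(1 + 2 \left(-4\right)\right) + 147\right)^{2} = \left(2 \left(1 - 8\right) + 147\right)^{2} = \left(2 \left(-7\right) + 147\right)^{2} = \left(-14 + 147\right)^{2} = 133^{2} = 17689$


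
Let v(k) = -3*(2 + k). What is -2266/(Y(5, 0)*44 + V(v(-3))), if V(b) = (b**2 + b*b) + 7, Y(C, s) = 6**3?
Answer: -2266/9529 ≈ -0.23780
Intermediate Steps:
v(k) = -6 - 3*k
Y(C, s) = 216
V(b) = 7 + 2*b**2 (V(b) = (b**2 + b**2) + 7 = 2*b**2 + 7 = 7 + 2*b**2)
-2266/(Y(5, 0)*44 + V(v(-3))) = -2266/(216*44 + (7 + 2*(-6 - 3*(-3))**2)) = -2266/(9504 + (7 + 2*(-6 + 9)**2)) = -2266/(9504 + (7 + 2*3**2)) = -2266/(9504 + (7 + 2*9)) = -2266/(9504 + (7 + 18)) = -2266/(9504 + 25) = -2266/9529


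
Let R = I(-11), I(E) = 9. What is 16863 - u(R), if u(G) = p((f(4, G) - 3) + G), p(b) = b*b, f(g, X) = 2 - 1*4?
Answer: 16847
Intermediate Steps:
R = 9
f(g, X) = -2 (f(g, X) = 2 - 4 = -2)
p(b) = b²
u(G) = (-5 + G)² (u(G) = ((-2 - 3) + G)² = (-5 + G)²)
16863 - u(R) = 16863 - (-5 + 9)² = 16863 - 1*4² = 16863 - 1*16 = 16863 - 16 = 16847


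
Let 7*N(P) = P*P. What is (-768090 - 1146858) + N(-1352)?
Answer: -11576732/7 ≈ -1.6538e+6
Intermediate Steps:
N(P) = P²/7 (N(P) = (P*P)/7 = P²/7)
(-768090 - 1146858) + N(-1352) = (-768090 - 1146858) + (⅐)*(-1352)² = -1914948 + (⅐)*1827904 = -1914948 + 1827904/7 = -11576732/7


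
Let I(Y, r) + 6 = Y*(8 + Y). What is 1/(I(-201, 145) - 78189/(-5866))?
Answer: 5866/227602731 ≈ 2.5773e-5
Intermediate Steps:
I(Y, r) = -6 + Y*(8 + Y)
1/(I(-201, 145) - 78189/(-5866)) = 1/((-6 + (-201)**2 + 8*(-201)) - 78189/(-5866)) = 1/((-6 + 40401 - 1608) - 78189*(-1/5866)) = 1/(38787 + 78189/5866) = 1/(227602731/5866) = 5866/227602731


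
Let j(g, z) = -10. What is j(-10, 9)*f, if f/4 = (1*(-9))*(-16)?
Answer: -5760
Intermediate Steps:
f = 576 (f = 4*((1*(-9))*(-16)) = 4*(-9*(-16)) = 4*144 = 576)
j(-10, 9)*f = -10*576 = -5760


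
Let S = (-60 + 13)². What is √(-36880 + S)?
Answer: I*√34671 ≈ 186.2*I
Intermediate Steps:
S = 2209 (S = (-47)² = 2209)
√(-36880 + S) = √(-36880 + 2209) = √(-34671) = I*√34671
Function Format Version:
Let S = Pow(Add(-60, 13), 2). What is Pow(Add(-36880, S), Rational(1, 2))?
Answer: Mul(I, Pow(34671, Rational(1, 2))) ≈ Mul(186.20, I)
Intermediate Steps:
S = 2209 (S = Pow(-47, 2) = 2209)
Pow(Add(-36880, S), Rational(1, 2)) = Pow(Add(-36880, 2209), Rational(1, 2)) = Pow(-34671, Rational(1, 2)) = Mul(I, Pow(34671, Rational(1, 2)))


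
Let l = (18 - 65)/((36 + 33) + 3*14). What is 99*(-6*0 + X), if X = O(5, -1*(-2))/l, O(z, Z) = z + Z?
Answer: -76923/47 ≈ -1636.7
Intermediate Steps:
O(z, Z) = Z + z
l = -47/111 (l = -47/(69 + 42) = -47/111 ≈ -0.42342)
X = -777/47 (X = (-1*(-2) + 5)/(-47/111) = (2 + 5)*(-111/47) = 7*(-111/47) = -777/47 ≈ -16.532)
99*(-6*0 + X) = 99*(-6*0 - 777/47) = 99*(0 - 777/47) = 99*(-777/47) = -76923/47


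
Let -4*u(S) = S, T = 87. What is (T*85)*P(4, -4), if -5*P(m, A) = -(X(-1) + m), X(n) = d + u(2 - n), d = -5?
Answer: -10353/4 ≈ -2588.3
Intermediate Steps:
u(S) = -S/4
X(n) = -11/2 + n/4 (X(n) = -5 - (2 - n)/4 = -5 + (-1/2 + n/4) = -11/2 + n/4)
P(m, A) = -23/20 + m/5 (P(m, A) = -(-1)*((-11/2 + (1/4)*(-1)) + m)/5 = -(-1)*((-11/2 - 1/4) + m)/5 = -(-1)*(-23/4 + m)/5 = -(23/4 - m)/5 = -23/20 + m/5)
(T*85)*P(4, -4) = (87*85)*(-23/20 + (1/5)*4) = 7395*(-23/20 + 4/5) = 7395*(-7/20) = -10353/4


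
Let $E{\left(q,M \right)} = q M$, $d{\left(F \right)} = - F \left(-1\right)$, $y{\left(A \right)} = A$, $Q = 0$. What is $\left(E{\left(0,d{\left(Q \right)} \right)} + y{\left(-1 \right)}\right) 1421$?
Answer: $-1421$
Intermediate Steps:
$d{\left(F \right)} = F$
$E{\left(q,M \right)} = M q$
$\left(E{\left(0,d{\left(Q \right)} \right)} + y{\left(-1 \right)}\right) 1421 = \left(0 \cdot 0 - 1\right) 1421 = \left(0 - 1\right) 1421 = \left(-1\right) 1421 = -1421$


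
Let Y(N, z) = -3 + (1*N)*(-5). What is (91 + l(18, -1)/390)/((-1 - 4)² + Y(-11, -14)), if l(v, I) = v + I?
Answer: 35507/30030 ≈ 1.1824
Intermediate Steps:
l(v, I) = I + v
Y(N, z) = -3 - 5*N (Y(N, z) = -3 + N*(-5) = -3 - 5*N)
(91 + l(18, -1)/390)/((-1 - 4)² + Y(-11, -14)) = (91 + (-1 + 18)/390)/((-1 - 4)² + (-3 - 5*(-11))) = (91 + 17*(1/390))/((-5)² + (-3 + 55)) = (91 + 17/390)/(25 + 52) = (35507/390)/77 = (35507/390)*(1/77) = 35507/30030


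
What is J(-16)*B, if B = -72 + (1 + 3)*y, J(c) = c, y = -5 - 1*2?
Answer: 1600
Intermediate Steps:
y = -7 (y = -5 - 2 = -7)
B = -100 (B = -72 + (1 + 3)*(-7) = -72 + 4*(-7) = -72 - 28 = -100)
J(-16)*B = -16*(-100) = 1600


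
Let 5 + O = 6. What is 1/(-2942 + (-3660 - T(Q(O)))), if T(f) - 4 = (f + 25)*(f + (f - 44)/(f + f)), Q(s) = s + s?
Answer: -2/12753 ≈ -0.00015683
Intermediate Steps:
O = 1 (O = -5 + 6 = 1)
Q(s) = 2*s
T(f) = 4 + (25 + f)*(f + (-44 + f)/(2*f)) (T(f) = 4 + (f + 25)*(f + (f - 44)/(f + f)) = 4 + (25 + f)*(f + (-44 + f)/((2*f))) = 4 + (25 + f)*(f + (-44 + f)*(1/(2*f))) = 4 + (25 + f)*(f + (-44 + f)/(2*f)))
1/(-2942 + (-3660 - T(Q(O)))) = 1/(-2942 + (-3660 - (-11/2 + (2*1)**2 - 550/(2*1) + 51*(2*1)/2))) = 1/(-2942 + (-3660 - (-11/2 + 2**2 - 550/2 + (51/2)*2))) = 1/(-2942 + (-3660 - (-11/2 + 4 - 550*1/2 + 51))) = 1/(-2942 + (-3660 - (-11/2 + 4 - 275 + 51))) = 1/(-2942 + (-3660 - 1*(-451/2))) = 1/(-2942 + (-3660 + 451/2)) = 1/(-2942 - 6869/2) = 1/(-12753/2) = -2/12753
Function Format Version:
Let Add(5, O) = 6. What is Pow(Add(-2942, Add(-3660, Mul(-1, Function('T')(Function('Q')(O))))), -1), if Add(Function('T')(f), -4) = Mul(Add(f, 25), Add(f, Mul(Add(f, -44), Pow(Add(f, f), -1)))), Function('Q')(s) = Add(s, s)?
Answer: Rational(-2, 12753) ≈ -0.00015683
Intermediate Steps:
O = 1 (O = Add(-5, 6) = 1)
Function('Q')(s) = Mul(2, s)
Function('T')(f) = Add(4, Mul(Add(25, f), Add(f, Mul(Rational(1, 2), Pow(f, -1), Add(-44, f))))) (Function('T')(f) = Add(4, Mul(Add(f, 25), Add(f, Mul(Add(f, -44), Pow(Add(f, f), -1))))) = Add(4, Mul(Add(25, f), Add(f, Mul(Add(-44, f), Pow(Mul(2, f), -1))))) = Add(4, Mul(Add(25, f), Add(f, Mul(Add(-44, f), Mul(Rational(1, 2), Pow(f, -1)))))) = Add(4, Mul(Add(25, f), Add(f, Mul(Rational(1, 2), Pow(f, -1), Add(-44, f))))))
Pow(Add(-2942, Add(-3660, Mul(-1, Function('T')(Function('Q')(O))))), -1) = Pow(Add(-2942, Add(-3660, Mul(-1, Add(Rational(-11, 2), Pow(Mul(2, 1), 2), Mul(-550, Pow(Mul(2, 1), -1)), Mul(Rational(51, 2), Mul(2, 1)))))), -1) = Pow(Add(-2942, Add(-3660, Mul(-1, Add(Rational(-11, 2), Pow(2, 2), Mul(-550, Pow(2, -1)), Mul(Rational(51, 2), 2))))), -1) = Pow(Add(-2942, Add(-3660, Mul(-1, Add(Rational(-11, 2), 4, Mul(-550, Rational(1, 2)), 51)))), -1) = Pow(Add(-2942, Add(-3660, Mul(-1, Add(Rational(-11, 2), 4, -275, 51)))), -1) = Pow(Add(-2942, Add(-3660, Mul(-1, Rational(-451, 2)))), -1) = Pow(Add(-2942, Add(-3660, Rational(451, 2))), -1) = Pow(Add(-2942, Rational(-6869, 2)), -1) = Pow(Rational(-12753, 2), -1) = Rational(-2, 12753)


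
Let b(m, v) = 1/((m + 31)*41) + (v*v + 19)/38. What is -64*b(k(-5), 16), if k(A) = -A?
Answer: -3247504/7011 ≈ -463.20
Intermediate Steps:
b(m, v) = ½ + v²/38 + 1/(41*(31 + m)) (b(m, v) = (1/41)/(31 + m) + (v² + 19)*(1/38) = 1/(41*(31 + m)) + (19 + v²)*(1/38) = 1/(41*(31 + m)) + (½ + v²/38) = ½ + v²/38 + 1/(41*(31 + m)))
-64*b(k(-5), 16) = -32*(24187 + 779*(-1*(-5)) + 1271*16² + 41*(-1*(-5))*16²)/(779*(31 - 1*(-5))) = -32*(24187 + 779*5 + 1271*256 + 41*5*256)/(779*(31 + 5)) = -32*(24187 + 3895 + 325376 + 52480)/(779*36) = -32*405938/(779*36) = -64*202969/28044 = -3247504/7011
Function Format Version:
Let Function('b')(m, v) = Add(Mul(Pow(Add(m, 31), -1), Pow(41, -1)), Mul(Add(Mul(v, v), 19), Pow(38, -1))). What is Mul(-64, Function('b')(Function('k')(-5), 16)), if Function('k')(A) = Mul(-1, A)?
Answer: Rational(-3247504, 7011) ≈ -463.20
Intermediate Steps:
Function('b')(m, v) = Add(Rational(1, 2), Mul(Rational(1, 38), Pow(v, 2)), Mul(Rational(1, 41), Pow(Add(31, m), -1))) (Function('b')(m, v) = Add(Mul(Pow(Add(31, m), -1), Rational(1, 41)), Mul(Add(Pow(v, 2), 19), Rational(1, 38))) = Add(Mul(Rational(1, 41), Pow(Add(31, m), -1)), Mul(Add(19, Pow(v, 2)), Rational(1, 38))) = Add(Mul(Rational(1, 41), Pow(Add(31, m), -1)), Add(Rational(1, 2), Mul(Rational(1, 38), Pow(v, 2)))) = Add(Rational(1, 2), Mul(Rational(1, 38), Pow(v, 2)), Mul(Rational(1, 41), Pow(Add(31, m), -1))))
Mul(-64, Function('b')(Function('k')(-5), 16)) = Mul(-64, Mul(Rational(1, 1558), Pow(Add(31, Mul(-1, -5)), -1), Add(24187, Mul(779, Mul(-1, -5)), Mul(1271, Pow(16, 2)), Mul(41, Mul(-1, -5), Pow(16, 2))))) = Mul(-64, Mul(Rational(1, 1558), Pow(Add(31, 5), -1), Add(24187, Mul(779, 5), Mul(1271, 256), Mul(41, 5, 256)))) = Mul(-64, Mul(Rational(1, 1558), Pow(36, -1), Add(24187, 3895, 325376, 52480))) = Mul(-64, Mul(Rational(1, 1558), Rational(1, 36), 405938)) = Mul(-64, Rational(202969, 28044)) = Rational(-3247504, 7011)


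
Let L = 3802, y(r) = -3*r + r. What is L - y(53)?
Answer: 3908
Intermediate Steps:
y(r) = -2*r
L - y(53) = 3802 - (-2)*53 = 3802 - 1*(-106) = 3802 + 106 = 3908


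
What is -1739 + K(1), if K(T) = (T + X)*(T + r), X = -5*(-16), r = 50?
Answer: 2392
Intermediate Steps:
X = 80
K(T) = (50 + T)*(80 + T) (K(T) = (T + 80)*(T + 50) = (80 + T)*(50 + T) = (50 + T)*(80 + T))
-1739 + K(1) = -1739 + (4000 + 1² + 130*1) = -1739 + (4000 + 1 + 130) = -1739 + 4131 = 2392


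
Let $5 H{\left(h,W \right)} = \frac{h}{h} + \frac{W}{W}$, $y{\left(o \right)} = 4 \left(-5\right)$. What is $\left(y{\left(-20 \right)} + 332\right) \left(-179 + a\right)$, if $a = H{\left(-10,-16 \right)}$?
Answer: $- \frac{278616}{5} \approx -55723.0$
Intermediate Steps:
$y{\left(o \right)} = -20$
$H{\left(h,W \right)} = \frac{2}{5}$ ($H{\left(h,W \right)} = \frac{\frac{h}{h} + \frac{W}{W}}{5} = \frac{1 + 1}{5} = \frac{1}{5} \cdot 2 = \frac{2}{5}$)
$a = \frac{2}{5} \approx 0.4$
$\left(y{\left(-20 \right)} + 332\right) \left(-179 + a\right) = \left(-20 + 332\right) \left(-179 + \frac{2}{5}\right) = 312 \left(- \frac{893}{5}\right) = - \frac{278616}{5}$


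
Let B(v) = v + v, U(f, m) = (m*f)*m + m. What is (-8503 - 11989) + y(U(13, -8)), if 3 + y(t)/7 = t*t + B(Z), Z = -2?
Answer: 4732291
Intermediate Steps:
U(f, m) = m + f*m² (U(f, m) = (f*m)*m + m = f*m² + m = m + f*m²)
B(v) = 2*v
y(t) = -49 + 7*t² (y(t) = -21 + 7*(t*t + 2*(-2)) = -21 + 7*(t² - 4) = -21 + 7*(-4 + t²) = -21 + (-28 + 7*t²) = -49 + 7*t²)
(-8503 - 11989) + y(U(13, -8)) = (-8503 - 11989) + (-49 + 7*(-8*(1 + 13*(-8)))²) = -20492 + (-49 + 7*(-8*(1 - 104))²) = -20492 + (-49 + 7*(-8*(-103))²) = -20492 + (-49 + 7*824²) = -20492 + (-49 + 7*678976) = -20492 + (-49 + 4752832) = -20492 + 4752783 = 4732291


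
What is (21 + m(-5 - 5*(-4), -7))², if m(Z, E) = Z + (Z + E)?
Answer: 1936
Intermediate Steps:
m(Z, E) = E + 2*Z (m(Z, E) = Z + (E + Z) = E + 2*Z)
(21 + m(-5 - 5*(-4), -7))² = (21 + (-7 + 2*(-5 - 5*(-4))))² = (21 + (-7 + 2*(-5 + 20)))² = (21 + (-7 + 2*15))² = (21 + (-7 + 30))² = (21 + 23)² = 44² = 1936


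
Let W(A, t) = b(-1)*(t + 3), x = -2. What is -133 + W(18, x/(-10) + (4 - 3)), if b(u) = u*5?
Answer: -154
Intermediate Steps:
b(u) = 5*u
W(A, t) = -15 - 5*t (W(A, t) = (5*(-1))*(t + 3) = -5*(3 + t) = -15 - 5*t)
-133 + W(18, x/(-10) + (4 - 3)) = -133 + (-15 - 5*(-2/(-10) + (4 - 3))) = -133 + (-15 - 5*(-2*(-⅒) + 1)) = -133 + (-15 - 5*(⅕ + 1)) = -133 + (-15 - 5*6/5) = -133 + (-15 - 6) = -133 - 21 = -154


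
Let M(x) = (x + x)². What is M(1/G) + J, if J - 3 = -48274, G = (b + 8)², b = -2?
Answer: -15639803/324 ≈ -48271.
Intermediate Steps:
G = 36 (G = (-2 + 8)² = 6² = 36)
J = -48271 (J = 3 - 48274 = -48271)
M(x) = 4*x² (M(x) = (2*x)² = 4*x²)
M(1/G) + J = 4*(1/36)² - 48271 = 4*(1/1296) - 48271 = 1/324 - 48271 = -15639803/324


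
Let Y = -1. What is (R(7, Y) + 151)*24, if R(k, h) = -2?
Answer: 3576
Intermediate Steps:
(R(7, Y) + 151)*24 = (-2 + 151)*24 = 149*24 = 3576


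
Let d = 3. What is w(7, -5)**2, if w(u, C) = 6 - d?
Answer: 9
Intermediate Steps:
w(u, C) = 3 (w(u, C) = 6 - 1*3 = 6 - 3 = 3)
w(7, -5)**2 = 3**2 = 9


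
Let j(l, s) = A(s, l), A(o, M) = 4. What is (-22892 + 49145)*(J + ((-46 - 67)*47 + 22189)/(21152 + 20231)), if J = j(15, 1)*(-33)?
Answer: -4929840846/1427 ≈ -3.4547e+6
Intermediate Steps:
j(l, s) = 4
J = -132 (J = 4*(-33) = -132)
(-22892 + 49145)*(J + ((-46 - 67)*47 + 22189)/(21152 + 20231)) = (-22892 + 49145)*(-132 + ((-46 - 67)*47 + 22189)/(21152 + 20231)) = 26253*(-132 + (-113*47 + 22189)/41383) = 26253*(-132 + (-5311 + 22189)*(1/41383)) = 26253*(-132 + 16878*(1/41383)) = 26253*(-132 + 582/1427) = 26253*(-187782/1427) = -4929840846/1427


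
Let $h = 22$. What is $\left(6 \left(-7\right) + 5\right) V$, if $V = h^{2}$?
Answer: $-17908$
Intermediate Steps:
$V = 484$ ($V = 22^{2} = 484$)
$\left(6 \left(-7\right) + 5\right) V = \left(6 \left(-7\right) + 5\right) 484 = \left(-42 + 5\right) 484 = \left(-37\right) 484 = -17908$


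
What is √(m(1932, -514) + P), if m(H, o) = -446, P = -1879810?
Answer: 8*I*√29379 ≈ 1371.2*I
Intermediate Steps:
√(m(1932, -514) + P) = √(-446 - 1879810) = √(-1880256) = 8*I*√29379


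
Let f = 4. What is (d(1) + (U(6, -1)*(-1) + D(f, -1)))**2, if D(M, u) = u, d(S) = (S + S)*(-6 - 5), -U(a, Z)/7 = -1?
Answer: 900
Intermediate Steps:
U(a, Z) = 7 (U(a, Z) = -7*(-1) = 7)
d(S) = -22*S (d(S) = (2*S)*(-11) = -22*S)
(d(1) + (U(6, -1)*(-1) + D(f, -1)))**2 = (-22*1 + (7*(-1) - 1))**2 = (-22 + (-7 - 1))**2 = (-22 - 8)**2 = (-30)**2 = 900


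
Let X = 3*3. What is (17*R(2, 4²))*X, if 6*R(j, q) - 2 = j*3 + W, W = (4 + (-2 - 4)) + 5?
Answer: 561/2 ≈ 280.50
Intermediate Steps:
W = 3 (W = (4 - 6) + 5 = -2 + 5 = 3)
R(j, q) = ⅚ + j/2 (R(j, q) = ⅓ + (j*3 + 3)/6 = ⅓ + (3*j + 3)/6 = ⅓ + (3 + 3*j)/6 = ⅓ + (½ + j/2) = ⅚ + j/2)
X = 9
(17*R(2, 4²))*X = (17*(⅚ + (½)*2))*9 = (17*(⅚ + 1))*9 = (17*(11/6))*9 = (187/6)*9 = 561/2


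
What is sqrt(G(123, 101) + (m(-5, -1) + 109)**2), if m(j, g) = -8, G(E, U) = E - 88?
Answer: 2*sqrt(2559) ≈ 101.17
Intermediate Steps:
G(E, U) = -88 + E
sqrt(G(123, 101) + (m(-5, -1) + 109)**2) = sqrt((-88 + 123) + (-8 + 109)**2) = sqrt(35 + 101**2) = sqrt(35 + 10201) = sqrt(10236) = 2*sqrt(2559)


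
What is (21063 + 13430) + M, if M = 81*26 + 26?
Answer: 36625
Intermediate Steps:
M = 2132 (M = 2106 + 26 = 2132)
(21063 + 13430) + M = (21063 + 13430) + 2132 = 34493 + 2132 = 36625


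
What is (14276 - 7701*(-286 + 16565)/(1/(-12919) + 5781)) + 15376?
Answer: 594966855075/74684738 ≈ 7966.4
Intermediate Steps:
(14276 - 7701*(-286 + 16565)/(1/(-12919) + 5781)) + 15376 = (14276 - 7701*16279/(-1/12919 + 5781)) + 15376 = (14276 - 7701/((74684738/12919)*(1/16279))) + 15376 = (14276 - 7701/74684738/210308401) + 15376 = (14276 - 7701*210308401/74684738) + 15376 = (14276 - 1619584996101/74684738) + 15376 = -553385676413/74684738 + 15376 = 594966855075/74684738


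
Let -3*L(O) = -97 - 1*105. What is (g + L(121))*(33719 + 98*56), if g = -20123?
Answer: -786322523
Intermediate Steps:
L(O) = 202/3 (L(O) = -(-97 - 1*105)/3 = -(-97 - 105)/3 = -1/3*(-202) = 202/3)
(g + L(121))*(33719 + 98*56) = (-20123 + 202/3)*(33719 + 98*56) = -60167*(33719 + 5488)/3 = -60167/3*39207 = -786322523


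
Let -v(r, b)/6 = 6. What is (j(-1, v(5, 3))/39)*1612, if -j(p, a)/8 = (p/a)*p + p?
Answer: 9176/27 ≈ 339.85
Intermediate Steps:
v(r, b) = -36 (v(r, b) = -6*6 = -36)
j(p, a) = -8*p - 8*p**2/a (j(p, a) = -8*((p/a)*p + p) = -8*(p**2/a + p) = -8*(p + p**2/a) = -8*p - 8*p**2/a)
(j(-1, v(5, 3))/39)*1612 = (-8*(-1)*(-36 - 1)/(-36)/39)*1612 = (-8*(-1)*(-1/36)*(-37)*(1/39))*1612 = ((74/9)*(1/39))*1612 = (74/351)*1612 = 9176/27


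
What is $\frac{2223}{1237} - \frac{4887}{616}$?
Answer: $- \frac{4675851}{761992} \approx -6.1364$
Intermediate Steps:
$\frac{2223}{1237} - \frac{4887}{616} = - \frac{4675851}{761992}$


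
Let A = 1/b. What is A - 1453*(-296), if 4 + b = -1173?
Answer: 506213575/1177 ≈ 4.3009e+5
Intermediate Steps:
b = -1177 (b = -4 - 1173 = -1177)
A = -1/1177 (A = 1/(-1177) = -1/1177 ≈ -0.00084962)
A - 1453*(-296) = -1/1177 - 1453*(-296) = -1/1177 + 430088 = 506213575/1177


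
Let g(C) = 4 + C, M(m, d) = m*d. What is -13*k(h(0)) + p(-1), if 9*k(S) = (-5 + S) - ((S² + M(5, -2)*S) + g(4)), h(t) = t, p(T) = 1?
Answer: 178/9 ≈ 19.778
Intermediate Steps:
M(m, d) = d*m
k(S) = -13/9 - S²/9 + 11*S/9 (k(S) = ((-5 + S) - ((S² + (-2*5)*S) + (4 + 4)))/9 = ((-5 + S) - ((S² - 10*S) + 8))/9 = ((-5 + S) - (8 + S² - 10*S))/9 = ((-5 + S) + (-8 - S² + 10*S))/9 = (-13 - S² + 11*S)/9 = -13/9 - S²/9 + 11*S/9)
-13*k(h(0)) + p(-1) = -13*(-13/9 - ⅑*0² + (11/9)*0) + 1 = -13*(-13/9 - ⅑*0 + 0) + 1 = -13*(-13/9 + 0 + 0) + 1 = -13*(-13/9) + 1 = 169/9 + 1 = 178/9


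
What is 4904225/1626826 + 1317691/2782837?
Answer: 15791312765091/4527191585362 ≈ 3.4881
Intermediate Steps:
4904225/1626826 + 1317691/2782837 = 15791312765091/4527191585362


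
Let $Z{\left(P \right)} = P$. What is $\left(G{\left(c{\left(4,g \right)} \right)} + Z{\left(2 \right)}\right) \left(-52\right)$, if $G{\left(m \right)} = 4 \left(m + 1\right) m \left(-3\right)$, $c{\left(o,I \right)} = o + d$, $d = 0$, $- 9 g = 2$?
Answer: $12376$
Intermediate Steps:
$g = - \frac{2}{9}$ ($g = \left(- \frac{1}{9}\right) 2 = - \frac{2}{9} \approx -0.22222$)
$c{\left(o,I \right)} = o$ ($c{\left(o,I \right)} = o + 0 = o$)
$G{\left(m \right)} = - 3 m \left(4 + 4 m\right)$ ($G{\left(m \right)} = 4 \left(1 + m\right) m \left(-3\right) = \left(4 + 4 m\right) m \left(-3\right) = m \left(4 + 4 m\right) \left(-3\right) = - 3 m \left(4 + 4 m\right)$)
$\left(G{\left(c{\left(4,g \right)} \right)} + Z{\left(2 \right)}\right) \left(-52\right) = \left(\left(-12\right) 4 \left(1 + 4\right) + 2\right) \left(-52\right) = \left(\left(-12\right) 4 \cdot 5 + 2\right) \left(-52\right) = \left(-240 + 2\right) \left(-52\right) = \left(-238\right) \left(-52\right) = 12376$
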